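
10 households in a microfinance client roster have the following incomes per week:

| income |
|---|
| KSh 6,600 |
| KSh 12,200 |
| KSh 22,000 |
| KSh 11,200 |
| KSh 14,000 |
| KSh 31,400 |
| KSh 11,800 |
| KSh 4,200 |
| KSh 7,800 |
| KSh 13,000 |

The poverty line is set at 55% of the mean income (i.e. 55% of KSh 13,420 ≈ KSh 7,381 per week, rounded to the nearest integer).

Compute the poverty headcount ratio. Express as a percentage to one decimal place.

2 of the 10 households have income below KSh 7,381.
H = 2/10 = 20.0%.

20.0%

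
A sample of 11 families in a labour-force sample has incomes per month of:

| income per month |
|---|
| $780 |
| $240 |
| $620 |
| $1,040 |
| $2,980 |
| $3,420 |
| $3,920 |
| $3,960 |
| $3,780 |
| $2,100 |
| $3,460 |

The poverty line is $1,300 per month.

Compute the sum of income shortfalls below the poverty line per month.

Below the line: $240, $620, $780, $1,040 (q = 4 of N = 11).
Individual gaps: 1300−240 = 1060; 1300−620 = 680; 1300−780 = 520; 1300−1040 = 260.
Aggregate gap = $2,520.

$2,520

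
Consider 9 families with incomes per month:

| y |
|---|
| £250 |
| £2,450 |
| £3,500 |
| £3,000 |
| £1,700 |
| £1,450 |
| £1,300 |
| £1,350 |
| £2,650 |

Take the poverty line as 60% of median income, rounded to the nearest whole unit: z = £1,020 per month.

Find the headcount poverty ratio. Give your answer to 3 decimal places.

0.111

1 of the 9 families have income below £1,020.
H = 1/9 = 0.111.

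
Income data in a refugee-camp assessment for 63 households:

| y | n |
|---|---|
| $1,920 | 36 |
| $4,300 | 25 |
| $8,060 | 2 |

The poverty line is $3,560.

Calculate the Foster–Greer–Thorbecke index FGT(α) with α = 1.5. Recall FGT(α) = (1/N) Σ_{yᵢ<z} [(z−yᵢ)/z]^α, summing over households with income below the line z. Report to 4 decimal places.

0.1787

Below z: 36×$1,920 (q = 36 of N = 63).
Gap ratios (z−y)/z: (3560−1920)/3560 = 0.4607 (×36).
Raised to α = 1.5: 0.31267 (×36).
Sum = 11.256238; FGT(1.5) = 11.256238 / 63 = 0.1787.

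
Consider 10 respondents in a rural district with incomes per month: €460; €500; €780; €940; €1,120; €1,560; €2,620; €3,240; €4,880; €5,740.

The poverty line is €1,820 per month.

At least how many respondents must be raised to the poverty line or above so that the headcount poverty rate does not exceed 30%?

3

Currently q = 6 of N = 10 are below the line (H = 0.600).
A headcount ratio of at most 30% allows at most ⌊0.30 × 10⌋ = 3 poor respondents.
So at least 6 − 3 = 3 must be lifted.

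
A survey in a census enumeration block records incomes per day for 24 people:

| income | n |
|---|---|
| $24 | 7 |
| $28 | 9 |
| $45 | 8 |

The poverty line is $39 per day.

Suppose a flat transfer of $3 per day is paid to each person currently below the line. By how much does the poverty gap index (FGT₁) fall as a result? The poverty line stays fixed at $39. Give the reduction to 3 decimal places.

Before: below the line — 7×$24, 9×$28; poverty gap index (FGT₁) = 0.21795.
After the $3 transfer: below the line — 7×$27, 9×$31; poverty gap index (FGT₁) = 0.16667.
Reduction = 0.21795 − 0.16667 = 0.051.

0.051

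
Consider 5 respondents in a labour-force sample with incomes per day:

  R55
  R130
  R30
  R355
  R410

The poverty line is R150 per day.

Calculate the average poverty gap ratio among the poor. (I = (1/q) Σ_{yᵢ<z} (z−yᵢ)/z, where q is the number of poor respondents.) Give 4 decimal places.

0.5222

Below z: R30, R55, R130 (q = 3 of N = 5).
Relative gaps: 0.8000, 0.6333, 0.1333; sum = 1.566667.
I averages over the q = 3 poor units only: 1.566667 / 3 = 0.5222.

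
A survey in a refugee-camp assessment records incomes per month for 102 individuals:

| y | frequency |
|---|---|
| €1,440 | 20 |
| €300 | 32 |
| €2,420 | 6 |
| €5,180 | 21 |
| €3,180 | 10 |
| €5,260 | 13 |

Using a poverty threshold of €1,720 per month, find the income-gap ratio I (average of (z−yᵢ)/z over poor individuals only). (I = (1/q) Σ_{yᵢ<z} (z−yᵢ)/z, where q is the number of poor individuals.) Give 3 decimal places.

0.571

Incomes under z: 32×€300, 20×€1,440 (q = 52 of N = 102).
Relative gaps: 0.8256 (×32), 0.1628 (×20); sum = 29.674419.
The income-gap ratio divides by q (the poor only): 29.674419 / 52 = 0.571.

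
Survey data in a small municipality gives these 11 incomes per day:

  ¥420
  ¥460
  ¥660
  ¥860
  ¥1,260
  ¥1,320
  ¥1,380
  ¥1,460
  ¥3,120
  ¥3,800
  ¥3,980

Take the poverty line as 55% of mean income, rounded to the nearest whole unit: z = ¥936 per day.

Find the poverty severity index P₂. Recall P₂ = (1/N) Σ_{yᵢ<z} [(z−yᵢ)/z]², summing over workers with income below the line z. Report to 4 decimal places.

Below z: ¥420, ¥460, ¥660, ¥860 (q = 4 of N = 11).
Relative gaps: (936−420)/936 = 0.5513; (936−460)/936 = 0.5085; (936−660)/936 = 0.2949; (936−860)/936 = 0.0812.
Squared: 0.3039; 0.2586; 0.0869; 0.0066.
Sum = 0.656074; P₂ = 0.656074 / 11 = 0.0596.

0.0596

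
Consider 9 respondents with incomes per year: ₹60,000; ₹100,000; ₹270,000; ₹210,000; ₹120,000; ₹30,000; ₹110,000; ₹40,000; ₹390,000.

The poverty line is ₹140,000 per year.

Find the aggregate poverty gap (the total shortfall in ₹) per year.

Poor units: ₹30,000, ₹40,000, ₹60,000, ₹100,000, ₹110,000, ₹120,000 (q = 6 of N = 9).
Individual gaps: 140000−30000 = 110000; 140000−40000 = 100000; 140000−60000 = 80000; 140000−100000 = 40000; 140000−110000 = 30000; 140000−120000 = 20000.
Aggregate gap = ₹380,000.

₹380,000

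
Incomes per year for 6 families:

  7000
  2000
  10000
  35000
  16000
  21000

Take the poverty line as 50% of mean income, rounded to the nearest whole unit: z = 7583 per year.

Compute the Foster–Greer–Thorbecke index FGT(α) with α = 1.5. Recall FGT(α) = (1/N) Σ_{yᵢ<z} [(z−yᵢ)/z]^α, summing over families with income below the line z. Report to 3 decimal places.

Poor units: 2000, 7000 (q = 2 of N = 6).
Normalized shortfalls: (7583−2000)/7583 = 0.7363; (7583−7000)/7583 = 0.0769.
Raised to α = 1.5: 0.63174; 0.02132.
Sum = 0.653060; FGT(1.5) = 0.653060 / 6 = 0.109.

0.109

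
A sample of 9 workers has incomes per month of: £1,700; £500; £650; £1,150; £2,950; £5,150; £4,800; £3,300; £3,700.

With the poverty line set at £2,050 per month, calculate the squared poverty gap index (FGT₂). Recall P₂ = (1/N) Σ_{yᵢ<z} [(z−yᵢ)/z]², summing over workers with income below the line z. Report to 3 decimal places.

0.140

Below z: £500, £650, £1,150, £1,700 (q = 4 of N = 9).
Gap ratios (z−y)/z: (2050−500)/2050 = 0.7561; (2050−650)/2050 = 0.6829; (2050−1150)/2050 = 0.4390; (2050−1700)/2050 = 0.1707.
Squared: 0.5717; 0.4664; 0.1927; 0.0291.
Sum = 1.259964; P₂ = 1.259964 / 9 = 0.140.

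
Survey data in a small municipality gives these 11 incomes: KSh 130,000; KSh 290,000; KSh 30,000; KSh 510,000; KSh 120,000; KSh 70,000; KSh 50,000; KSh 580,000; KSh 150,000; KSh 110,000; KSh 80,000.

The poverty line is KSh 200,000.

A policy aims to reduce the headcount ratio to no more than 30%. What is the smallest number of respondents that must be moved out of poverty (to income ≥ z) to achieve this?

8 of the 11 respondents are poor, so H = 8/11 = 0.727.
A headcount ratio of at most 30% allows at most ⌊0.30 × 11⌋ = 3 poor respondents.
So at least 8 − 3 = 5 must be lifted.

5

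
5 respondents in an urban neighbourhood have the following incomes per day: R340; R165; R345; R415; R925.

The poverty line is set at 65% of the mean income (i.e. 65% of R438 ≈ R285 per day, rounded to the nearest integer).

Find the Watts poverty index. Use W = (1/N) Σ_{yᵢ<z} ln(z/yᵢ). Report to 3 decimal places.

0.109

Below z: R165 (q = 1 of N = 5).
Log shortfalls: ln(285/165) = 0.5465.
W = 0.546544 / 5 = 0.109.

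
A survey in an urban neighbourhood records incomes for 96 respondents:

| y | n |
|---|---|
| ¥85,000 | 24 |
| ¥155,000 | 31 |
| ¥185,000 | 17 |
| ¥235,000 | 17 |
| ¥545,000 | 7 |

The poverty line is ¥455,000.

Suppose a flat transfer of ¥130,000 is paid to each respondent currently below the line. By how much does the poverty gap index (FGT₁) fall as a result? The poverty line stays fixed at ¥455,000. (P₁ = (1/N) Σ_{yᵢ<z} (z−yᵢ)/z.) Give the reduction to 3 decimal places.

0.265

Before: below the line — 24×¥85,000, 31×¥155,000, 17×¥185,000, 17×¥235,000; poverty gap index (FGT₁) = 0.60691.
After the ¥130,000 transfer: below the line — 24×¥215,000, 31×¥285,000, 17×¥315,000, 17×¥365,000; poverty gap index (FGT₁) = 0.34203.
Reduction = 0.60691 − 0.34203 = 0.265.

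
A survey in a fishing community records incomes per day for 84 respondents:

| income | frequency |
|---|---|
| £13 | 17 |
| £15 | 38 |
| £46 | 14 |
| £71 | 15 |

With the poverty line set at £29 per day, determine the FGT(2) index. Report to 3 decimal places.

Below the line: 17×£13, 38×£15 (q = 55 of N = 84).
Normalized shortfalls: (29−13)/29 = 0.5517 (×17); (29−15)/29 = 0.4828 (×38).
Squared: 0.3044 (×17); 0.2331 (×38).
Sum = 14.030916; P₂ = 14.030916 / 84 = 0.167.

0.167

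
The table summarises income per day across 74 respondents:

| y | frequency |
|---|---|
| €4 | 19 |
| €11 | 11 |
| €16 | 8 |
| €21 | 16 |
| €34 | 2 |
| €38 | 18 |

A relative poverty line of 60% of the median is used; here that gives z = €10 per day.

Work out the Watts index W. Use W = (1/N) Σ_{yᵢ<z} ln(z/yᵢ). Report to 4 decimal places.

Below the line: 19×€4 (q = 19 of N = 74).
ln(z/y) terms: ln(10/4) = 0.9163 (×19).
W = 17.409524 / 74 = 0.2353.

0.2353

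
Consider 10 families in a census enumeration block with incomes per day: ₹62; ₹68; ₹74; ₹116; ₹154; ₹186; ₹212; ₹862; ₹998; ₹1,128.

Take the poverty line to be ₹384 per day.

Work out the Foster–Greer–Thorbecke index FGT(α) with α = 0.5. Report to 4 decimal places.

0.5718

Below z: ₹62, ₹68, ₹74, ₹116, ₹154, ₹186, ₹212 (q = 7 of N = 10).
Shortfall ratios: (384−62)/384 = 0.8385; (384−68)/384 = 0.8229; (384−74)/384 = 0.8073; (384−116)/384 = 0.6979; (384−154)/384 = 0.5990; (384−186)/384 = 0.5156; (384−212)/384 = 0.4479.
Raised to α = 0.5: 0.91572; 0.90715; 0.89849; 0.83541; 0.77392; 0.71807; 0.66927.
Sum = 5.718035; FGT(0.5) = 5.718035 / 10 = 0.5718.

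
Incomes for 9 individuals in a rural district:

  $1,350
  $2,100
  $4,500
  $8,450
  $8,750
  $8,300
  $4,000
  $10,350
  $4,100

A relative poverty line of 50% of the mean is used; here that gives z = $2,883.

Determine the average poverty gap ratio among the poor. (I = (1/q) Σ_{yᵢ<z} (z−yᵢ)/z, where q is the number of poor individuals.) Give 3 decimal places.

0.402

Incomes under z: $1,350, $2,100 (q = 2 of N = 9).
Shortfall ratios (z−y)/z: 0.5317, 0.2716; sum = 0.803330.
I averages over the q = 2 poor units only: 0.803330 / 2 = 0.402.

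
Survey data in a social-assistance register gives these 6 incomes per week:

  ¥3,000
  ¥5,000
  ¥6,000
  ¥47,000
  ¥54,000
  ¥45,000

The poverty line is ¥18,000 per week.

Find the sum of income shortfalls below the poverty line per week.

¥40,000

Below the line: ¥3,000, ¥5,000, ¥6,000 (q = 3 of N = 6).
Individual gaps: 18000−3000 = 15000; 18000−5000 = 13000; 18000−6000 = 12000.
Aggregate gap = ¥40,000.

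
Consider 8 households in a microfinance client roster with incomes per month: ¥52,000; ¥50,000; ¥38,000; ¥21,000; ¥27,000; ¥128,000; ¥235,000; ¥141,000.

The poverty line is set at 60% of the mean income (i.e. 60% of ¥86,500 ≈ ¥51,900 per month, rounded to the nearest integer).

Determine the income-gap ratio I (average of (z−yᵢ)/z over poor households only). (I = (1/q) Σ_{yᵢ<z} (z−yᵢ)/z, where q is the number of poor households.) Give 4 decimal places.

0.3449

Incomes under z: ¥21,000, ¥27,000, ¥38,000, ¥50,000 (q = 4 of N = 8).
Relative gaps: 0.5954, 0.4798, 0.2678, 0.0366; sum = 1.379576.
I averages over the q = 4 poor units only: 1.379576 / 4 = 0.3449.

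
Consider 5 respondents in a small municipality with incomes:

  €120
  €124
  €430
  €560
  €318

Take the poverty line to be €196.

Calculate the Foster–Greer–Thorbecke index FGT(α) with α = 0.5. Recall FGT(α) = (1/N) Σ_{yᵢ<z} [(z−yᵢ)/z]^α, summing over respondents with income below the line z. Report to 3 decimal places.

0.246

Below z: €120, €124 (q = 2 of N = 5).
Relative gaps: (196−120)/196 = 0.3878; (196−124)/196 = 0.3673.
Raised to α = 0.5: 0.62270; 0.60609.
Sum = 1.228791; FGT(0.5) = 1.228791 / 5 = 0.246.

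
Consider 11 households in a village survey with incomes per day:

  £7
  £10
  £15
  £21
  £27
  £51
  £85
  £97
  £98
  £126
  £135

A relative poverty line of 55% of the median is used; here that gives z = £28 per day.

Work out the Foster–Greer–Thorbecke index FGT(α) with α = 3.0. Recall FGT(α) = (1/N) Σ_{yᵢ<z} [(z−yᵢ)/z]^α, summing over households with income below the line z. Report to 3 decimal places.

Incomes under z: £7, £10, £15, £21, £27 (q = 5 of N = 11).
Normalized shortfalls: (28−7)/28 = 0.7500; (28−10)/28 = 0.6429; (28−15)/28 = 0.4643; (28−21)/28 = 0.2500; (28−27)/28 = 0.0357.
Raised to α = 3.0: 0.42188; 0.26567; 0.10008; 0.01562; 0.00005.
Sum = 0.803298; FGT(3.0) = 0.803298 / 11 = 0.073.

0.073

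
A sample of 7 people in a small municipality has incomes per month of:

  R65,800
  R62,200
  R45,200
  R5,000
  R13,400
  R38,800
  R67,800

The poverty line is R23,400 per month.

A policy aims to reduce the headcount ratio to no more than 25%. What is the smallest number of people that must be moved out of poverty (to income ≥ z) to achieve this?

1

Currently q = 2 of N = 7 are below the line (H = 0.286).
A headcount ratio of at most 25% allows at most ⌊0.25 × 7⌋ = 1 poor people.
So at least 2 − 1 = 1 must be lifted.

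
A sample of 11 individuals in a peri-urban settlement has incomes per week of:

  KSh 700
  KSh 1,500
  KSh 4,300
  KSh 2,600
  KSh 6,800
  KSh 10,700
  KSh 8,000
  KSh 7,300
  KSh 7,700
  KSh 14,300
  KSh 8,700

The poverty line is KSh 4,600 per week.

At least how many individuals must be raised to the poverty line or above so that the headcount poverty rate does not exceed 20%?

Currently q = 4 of N = 11 are below the line (H = 0.364).
A headcount ratio of at most 20% allows at most ⌊0.20 × 11⌋ = 2 poor individuals.
So at least 4 − 2 = 2 must be lifted.

2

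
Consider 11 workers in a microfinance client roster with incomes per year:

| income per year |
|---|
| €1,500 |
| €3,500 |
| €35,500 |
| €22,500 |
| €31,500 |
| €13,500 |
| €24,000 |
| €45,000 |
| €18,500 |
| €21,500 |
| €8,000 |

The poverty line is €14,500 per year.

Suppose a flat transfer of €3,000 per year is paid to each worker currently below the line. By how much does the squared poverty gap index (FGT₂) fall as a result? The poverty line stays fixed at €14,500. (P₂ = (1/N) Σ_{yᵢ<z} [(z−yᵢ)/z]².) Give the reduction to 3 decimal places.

0.068

Before: below the line — €1,500, €3,500, €8,000, €13,500; squared poverty gap index (FGT₂) = 0.14409.
After the €3,000 transfer: below the line — €4,500, €6,500, €11,000; squared poverty gap index (FGT₂) = 0.07621.
Reduction = 0.14409 − 0.07621 = 0.068.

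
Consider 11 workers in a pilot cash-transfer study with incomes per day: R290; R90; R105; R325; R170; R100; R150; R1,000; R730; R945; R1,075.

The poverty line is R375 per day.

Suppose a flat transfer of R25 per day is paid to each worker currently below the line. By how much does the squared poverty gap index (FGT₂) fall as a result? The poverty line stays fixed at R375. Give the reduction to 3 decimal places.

Before: below the line — R90, R100, R105, R150, R170, R290, R325; squared poverty gap index (FGT₂) = 0.21471.
After the R25 transfer: below the line — R115, R125, R130, R175, R195, R315, R350; squared poverty gap index (FGT₂) = 0.17244.
Reduction = 0.21471 − 0.17244 = 0.042.

0.042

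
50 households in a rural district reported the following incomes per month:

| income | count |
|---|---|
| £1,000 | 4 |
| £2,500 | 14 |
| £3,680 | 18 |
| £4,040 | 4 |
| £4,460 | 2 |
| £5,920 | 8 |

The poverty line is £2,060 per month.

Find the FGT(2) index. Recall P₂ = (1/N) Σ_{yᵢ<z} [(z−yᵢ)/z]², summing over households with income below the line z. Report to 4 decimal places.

0.0212

Poor units: 4×£1,000 (q = 4 of N = 50).
Relative gaps: (2060−1000)/2060 = 0.5146 (×4).
Squared: 0.2648 (×4).
Sum = 1.059101; P₂ = 1.059101 / 50 = 0.0212.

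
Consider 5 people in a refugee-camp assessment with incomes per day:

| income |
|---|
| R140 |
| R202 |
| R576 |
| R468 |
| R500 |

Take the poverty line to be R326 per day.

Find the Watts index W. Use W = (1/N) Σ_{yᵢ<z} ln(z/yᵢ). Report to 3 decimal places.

0.265

Below the line: R140, R202 (q = 2 of N = 5).
ln(z/y) terms: ln(326/140) = 0.8453; ln(326/202) = 0.4786.
W = 1.323885 / 5 = 0.265.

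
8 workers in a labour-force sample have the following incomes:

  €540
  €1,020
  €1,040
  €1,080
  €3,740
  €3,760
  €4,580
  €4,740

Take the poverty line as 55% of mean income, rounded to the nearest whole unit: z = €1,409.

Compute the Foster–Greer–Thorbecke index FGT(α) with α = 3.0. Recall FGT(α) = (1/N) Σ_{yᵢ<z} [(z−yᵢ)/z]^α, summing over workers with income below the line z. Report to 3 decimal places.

Poor units: €540, €1,020, €1,040, €1,080 (q = 4 of N = 8).
Shortfall ratios: (1409−540)/1409 = 0.6167; (1409−1020)/1409 = 0.2761; (1409−1040)/1409 = 0.2619; (1409−1080)/1409 = 0.2335.
Raised to α = 3.0: 0.23460; 0.02104; 0.01796; 0.01273.
Sum = 0.286335; FGT(3.0) = 0.286335 / 8 = 0.036.

0.036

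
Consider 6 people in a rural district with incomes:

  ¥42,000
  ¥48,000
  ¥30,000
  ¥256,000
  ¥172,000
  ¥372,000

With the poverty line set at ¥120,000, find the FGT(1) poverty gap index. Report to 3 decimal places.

0.333

Incomes under z: ¥30,000, ¥42,000, ¥48,000 (q = 3 of N = 6).
Shortfall ratios: (120000−30000)/120000 = 0.7500; (120000−42000)/120000 = 0.6500; (120000−48000)/120000 = 0.6000.
Sum of shortfalls = 2.000000; P₁ averages over all N: 2.000000 / 6 = 0.333.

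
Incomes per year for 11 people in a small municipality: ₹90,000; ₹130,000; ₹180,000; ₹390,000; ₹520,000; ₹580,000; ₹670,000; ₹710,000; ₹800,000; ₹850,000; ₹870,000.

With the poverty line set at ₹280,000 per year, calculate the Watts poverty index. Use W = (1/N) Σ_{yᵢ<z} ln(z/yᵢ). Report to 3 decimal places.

0.213

Poor units: ₹90,000, ₹130,000, ₹180,000 (q = 3 of N = 11).
Log gaps: ln(280000/90000) = 1.1350; ln(280000/130000) = 0.7673; ln(280000/180000) = 0.4418.
W = 2.344068 / 11 = 0.213.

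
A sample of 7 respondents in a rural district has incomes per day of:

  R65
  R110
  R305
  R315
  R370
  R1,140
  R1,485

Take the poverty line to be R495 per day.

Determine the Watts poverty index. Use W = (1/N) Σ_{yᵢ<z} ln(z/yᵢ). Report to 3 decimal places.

Below z: R65, R110, R305, R315, R370 (q = 5 of N = 7).
ln(z/y) terms: ln(495/65) = 2.0302; ln(495/110) = 1.5041; ln(495/305) = 0.4842; ln(495/315) = 0.4520; ln(495/370) = 0.2911.
W = 4.761534 / 7 = 0.680.

0.680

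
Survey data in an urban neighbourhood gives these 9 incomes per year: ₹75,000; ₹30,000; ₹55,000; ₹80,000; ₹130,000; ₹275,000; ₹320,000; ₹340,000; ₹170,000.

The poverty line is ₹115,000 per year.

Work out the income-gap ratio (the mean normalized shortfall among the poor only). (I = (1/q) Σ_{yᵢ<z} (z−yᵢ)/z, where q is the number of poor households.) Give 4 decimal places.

0.4783

Poor units: ₹30,000, ₹55,000, ₹75,000, ₹80,000 (q = 4 of N = 9).
Shortfall ratios (z−y)/z: 0.7391, 0.5217, 0.3478, 0.3043; sum = 1.913043.
The income-gap ratio divides by q (the poor only): 1.913043 / 4 = 0.4783.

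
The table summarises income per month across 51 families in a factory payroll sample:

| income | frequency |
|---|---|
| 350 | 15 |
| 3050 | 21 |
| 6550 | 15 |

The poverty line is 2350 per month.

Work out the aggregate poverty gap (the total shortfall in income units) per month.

30000

Below the line: 15×350 (q = 15 of N = 51).
Individual gaps: 15×(2350−350) = 30000.
Aggregate gap = 30000.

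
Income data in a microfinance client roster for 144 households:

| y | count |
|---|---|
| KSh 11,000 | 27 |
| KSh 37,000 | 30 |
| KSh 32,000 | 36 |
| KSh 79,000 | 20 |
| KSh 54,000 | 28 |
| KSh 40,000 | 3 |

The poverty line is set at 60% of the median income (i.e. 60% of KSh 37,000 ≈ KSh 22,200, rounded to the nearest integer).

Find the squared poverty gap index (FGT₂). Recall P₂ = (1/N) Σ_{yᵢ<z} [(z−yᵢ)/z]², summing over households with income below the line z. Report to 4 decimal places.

Below z: 27×KSh 11,000 (q = 27 of N = 144).
Normalized shortfalls: (22200−11000)/22200 = 0.5045 (×27).
Squared: 0.2545 (×27).
Sum = 6.872169; P₂ = 6.872169 / 144 = 0.0477.

0.0477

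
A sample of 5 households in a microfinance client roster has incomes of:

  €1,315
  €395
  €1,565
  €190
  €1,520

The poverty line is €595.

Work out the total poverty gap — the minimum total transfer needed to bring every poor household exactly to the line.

€605

Below the line: €190, €395 (q = 2 of N = 5).
Individual gaps: 595−190 = 405; 595−395 = 200.
Aggregate gap = €605.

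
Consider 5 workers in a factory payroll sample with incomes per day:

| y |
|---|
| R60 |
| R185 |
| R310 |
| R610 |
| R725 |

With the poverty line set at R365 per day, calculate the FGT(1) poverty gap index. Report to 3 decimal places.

0.296

Below the line: R60, R185, R310 (q = 3 of N = 5).
Relative gaps: (365−60)/365 = 0.8356; (365−185)/365 = 0.4932; (365−310)/365 = 0.1507.
Σ = 1.479452. Dividing by the full population N = 5 gives P₁ = 0.296.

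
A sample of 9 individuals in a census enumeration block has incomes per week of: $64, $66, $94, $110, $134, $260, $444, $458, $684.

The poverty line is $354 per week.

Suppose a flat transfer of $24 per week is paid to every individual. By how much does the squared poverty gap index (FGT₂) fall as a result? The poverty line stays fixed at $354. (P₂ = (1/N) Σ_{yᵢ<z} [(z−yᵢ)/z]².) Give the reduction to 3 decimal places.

Before: below the line — $64, $66, $94, $110, $134, $260; squared poverty gap index (FGT₂) = 0.31158.
After the $24 transfer: below the line — $88, $90, $118, $134, $158, $284; squared poverty gap index (FGT₂) = 0.25523.
Reduction = 0.31158 − 0.25523 = 0.056.

0.056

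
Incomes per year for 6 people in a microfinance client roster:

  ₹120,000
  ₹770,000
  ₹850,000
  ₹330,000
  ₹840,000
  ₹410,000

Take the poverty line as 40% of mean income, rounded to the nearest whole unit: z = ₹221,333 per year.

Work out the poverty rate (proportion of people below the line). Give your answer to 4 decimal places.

1 of the 6 people have income below ₹221,333.
H = 1/6 = 0.1667.

0.1667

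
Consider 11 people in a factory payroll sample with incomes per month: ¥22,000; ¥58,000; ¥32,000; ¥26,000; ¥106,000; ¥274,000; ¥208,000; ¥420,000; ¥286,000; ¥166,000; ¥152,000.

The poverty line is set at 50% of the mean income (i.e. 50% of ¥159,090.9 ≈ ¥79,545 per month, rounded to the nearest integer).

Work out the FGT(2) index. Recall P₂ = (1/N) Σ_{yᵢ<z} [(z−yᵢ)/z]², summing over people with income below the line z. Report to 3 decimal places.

Incomes under z: ¥22,000, ¥26,000, ¥32,000, ¥58,000 (q = 4 of N = 11).
Relative gaps: (79545−22000)/79545 = 0.7234; (79545−26000)/79545 = 0.6731; (79545−32000)/79545 = 0.5977; (79545−58000)/79545 = 0.2709.
Squared: 0.5233; 0.4531; 0.3573; 0.0734.
Sum = 1.407086; P₂ = 1.407086 / 11 = 0.128.

0.128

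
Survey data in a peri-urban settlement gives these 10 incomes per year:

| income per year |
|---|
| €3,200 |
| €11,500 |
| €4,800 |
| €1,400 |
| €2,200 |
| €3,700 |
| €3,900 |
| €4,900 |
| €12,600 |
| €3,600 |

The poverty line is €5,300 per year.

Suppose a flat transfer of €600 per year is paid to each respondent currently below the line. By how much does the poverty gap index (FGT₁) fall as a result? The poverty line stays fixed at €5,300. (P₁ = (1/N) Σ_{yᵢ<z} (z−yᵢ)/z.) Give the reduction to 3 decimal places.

Before: below the line — €1,400, €2,200, €3,200, €3,600, €3,700, €3,900, €4,800, €4,900; poverty gap index (FGT₁) = 0.27736.
After the €600 transfer: below the line — €2,000, €2,800, €3,800, €4,200, €4,300, €4,500; poverty gap index (FGT₁) = 0.19245.
Reduction = 0.27736 − 0.19245 = 0.085.

0.085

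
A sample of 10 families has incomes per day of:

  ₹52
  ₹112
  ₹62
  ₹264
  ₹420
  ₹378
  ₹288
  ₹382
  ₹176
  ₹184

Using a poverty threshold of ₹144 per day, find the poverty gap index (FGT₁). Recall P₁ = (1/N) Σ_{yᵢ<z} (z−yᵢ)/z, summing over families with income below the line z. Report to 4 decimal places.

Poor units: ₹52, ₹62, ₹112 (q = 3 of N = 10).
Normalized shortfalls: (144−52)/144 = 0.6389; (144−62)/144 = 0.5694; (144−112)/144 = 0.2222.
Σ = 1.430556. Dividing by the full population N = 10 gives P₁ = 0.1431.

0.1431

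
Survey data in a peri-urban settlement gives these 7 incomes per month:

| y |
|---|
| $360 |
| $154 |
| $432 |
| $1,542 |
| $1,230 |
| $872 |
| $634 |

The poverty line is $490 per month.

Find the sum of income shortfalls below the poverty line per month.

$524

Below z: $154, $360, $432 (q = 3 of N = 7).
Individual gaps: 490−154 = 336; 490−360 = 130; 490−432 = 58.
Aggregate gap = $524.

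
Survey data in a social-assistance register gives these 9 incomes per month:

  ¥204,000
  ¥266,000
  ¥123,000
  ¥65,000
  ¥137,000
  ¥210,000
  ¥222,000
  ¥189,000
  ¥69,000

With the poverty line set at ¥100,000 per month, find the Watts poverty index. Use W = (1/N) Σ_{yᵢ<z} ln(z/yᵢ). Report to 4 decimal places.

0.0891

Below the line: ¥65,000, ¥69,000 (q = 2 of N = 9).
Log gaps: ln(100000/65000) = 0.4308; ln(100000/69000) = 0.3711.
W = 0.801847 / 9 = 0.0891.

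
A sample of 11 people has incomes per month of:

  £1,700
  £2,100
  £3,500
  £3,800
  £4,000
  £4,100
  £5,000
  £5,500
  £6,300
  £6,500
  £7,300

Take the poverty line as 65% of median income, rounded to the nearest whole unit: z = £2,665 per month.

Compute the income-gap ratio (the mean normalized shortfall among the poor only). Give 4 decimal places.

Incomes under z: £1,700, £2,100 (q = 2 of N = 11).
Relative gaps: 0.3621, 0.2120; sum = 0.574109.
The income-gap ratio divides by q (the poor only): 0.574109 / 2 = 0.2871.

0.2871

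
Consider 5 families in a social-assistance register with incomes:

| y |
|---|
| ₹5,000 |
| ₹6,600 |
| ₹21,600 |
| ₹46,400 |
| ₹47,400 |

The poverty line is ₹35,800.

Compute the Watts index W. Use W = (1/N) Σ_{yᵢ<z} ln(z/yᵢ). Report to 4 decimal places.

0.8329

Poor units: ₹5,000, ₹6,600, ₹21,600 (q = 3 of N = 5).
Log shortfalls: ln(35800/5000) = 1.9685; ln(35800/6600) = 1.6909; ln(35800/21600) = 0.5053.
W = 4.164643 / 5 = 0.8329.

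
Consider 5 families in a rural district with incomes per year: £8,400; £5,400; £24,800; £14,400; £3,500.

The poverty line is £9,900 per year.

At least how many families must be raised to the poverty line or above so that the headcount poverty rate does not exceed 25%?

2

3 of the 5 families are poor, so H = 3/5 = 0.600.
A headcount ratio of at most 25% allows at most ⌊0.25 × 5⌋ = 1 poor families.
So at least 3 − 1 = 2 must be lifted.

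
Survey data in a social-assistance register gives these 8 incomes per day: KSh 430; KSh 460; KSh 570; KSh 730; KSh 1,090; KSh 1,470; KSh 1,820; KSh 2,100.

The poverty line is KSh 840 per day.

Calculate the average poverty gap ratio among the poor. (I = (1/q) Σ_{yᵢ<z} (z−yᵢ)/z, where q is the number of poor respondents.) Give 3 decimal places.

0.348

Poor units: KSh 430, KSh 460, KSh 570, KSh 730 (q = 4 of N = 8).
Relative gaps: 0.4881, 0.4524, 0.3214, 0.1310; sum = 1.392857.
I averages over the q = 4 poor units only: 1.392857 / 4 = 0.348.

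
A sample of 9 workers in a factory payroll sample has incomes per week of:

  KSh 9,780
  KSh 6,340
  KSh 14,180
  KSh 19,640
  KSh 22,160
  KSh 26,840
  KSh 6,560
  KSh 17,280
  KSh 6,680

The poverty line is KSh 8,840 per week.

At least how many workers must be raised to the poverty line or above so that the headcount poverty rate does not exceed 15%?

Currently q = 3 of N = 9 are below the line (H = 0.333).
A headcount ratio of at most 15% allows at most ⌊0.15 × 9⌋ = 1 poor workers.
So at least 3 − 1 = 2 must be lifted.

2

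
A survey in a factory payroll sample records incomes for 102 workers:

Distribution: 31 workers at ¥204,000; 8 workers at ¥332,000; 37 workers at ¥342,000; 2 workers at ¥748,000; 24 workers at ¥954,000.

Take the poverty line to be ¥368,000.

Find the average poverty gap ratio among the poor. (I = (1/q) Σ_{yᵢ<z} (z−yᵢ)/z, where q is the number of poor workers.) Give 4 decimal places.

Below the line: 31×¥204,000, 8×¥332,000, 37×¥342,000 (q = 76 of N = 102).
Shortfall ratios (z−y)/z: 0.4457 (×31), 0.0978 (×8), 0.0707 (×37); sum = 17.211957.
The income-gap ratio divides by q (the poor only): 17.211957 / 76 = 0.2265.

0.2265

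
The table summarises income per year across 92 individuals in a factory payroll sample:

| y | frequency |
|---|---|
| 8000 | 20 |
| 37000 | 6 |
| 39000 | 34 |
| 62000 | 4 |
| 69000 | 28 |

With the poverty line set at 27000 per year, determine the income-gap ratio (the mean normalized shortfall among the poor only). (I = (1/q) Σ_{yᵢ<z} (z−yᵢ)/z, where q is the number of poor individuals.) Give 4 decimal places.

Incomes under z: 20×8000 (q = 20 of N = 92).
Shortfall ratios (z−y)/z: 0.7037 (×20); sum = 14.074074.
The income-gap ratio divides by q (the poor only): 14.074074 / 20 = 0.7037.

0.7037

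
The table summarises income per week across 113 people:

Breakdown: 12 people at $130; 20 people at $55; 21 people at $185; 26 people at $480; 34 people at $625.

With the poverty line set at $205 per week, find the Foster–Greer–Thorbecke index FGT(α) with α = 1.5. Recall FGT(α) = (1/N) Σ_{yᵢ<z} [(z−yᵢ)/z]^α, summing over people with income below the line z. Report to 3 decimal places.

0.140

Poor units: 20×$55, 12×$130, 21×$185 (q = 53 of N = 113).
Gap ratios (z−y)/z: (205−55)/205 = 0.7317 (×20); (205−130)/205 = 0.3659 (×12); (205−185)/205 = 0.0976 (×21).
Raised to α = 1.5: 0.62590 (×20); 0.22129 (×12); 0.03047 (×21).
Sum = 15.813440; FGT(1.5) = 15.813440 / 113 = 0.140.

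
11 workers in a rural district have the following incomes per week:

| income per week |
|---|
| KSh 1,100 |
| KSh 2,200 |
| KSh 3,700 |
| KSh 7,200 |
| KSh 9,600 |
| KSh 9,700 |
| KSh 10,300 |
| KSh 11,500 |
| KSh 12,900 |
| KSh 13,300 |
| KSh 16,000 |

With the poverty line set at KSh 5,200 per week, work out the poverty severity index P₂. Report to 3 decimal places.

0.094

Poor units: KSh 1,100, KSh 2,200, KSh 3,700 (q = 3 of N = 11).
Shortfall ratios: (5200−1100)/5200 = 0.7885; (5200−2200)/5200 = 0.5769; (5200−3700)/5200 = 0.2885.
Squared: 0.6217; 0.3328; 0.0832.
Sum = 1.037722; P₂ = 1.037722 / 11 = 0.094.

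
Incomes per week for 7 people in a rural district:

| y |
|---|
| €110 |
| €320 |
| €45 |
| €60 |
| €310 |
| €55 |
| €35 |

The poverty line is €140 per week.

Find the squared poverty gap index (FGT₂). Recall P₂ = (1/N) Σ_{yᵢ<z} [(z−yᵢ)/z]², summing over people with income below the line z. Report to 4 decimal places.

Below the line: €35, €45, €55, €60, €110 (q = 5 of N = 7).
Relative gaps: (140−35)/140 = 0.7500; (140−45)/140 = 0.6786; (140−55)/140 = 0.6071; (140−60)/140 = 0.5714; (140−110)/140 = 0.2143.
Squared: 0.5625; 0.4605; 0.3686; 0.3265; 0.0459.
Sum = 1.764031; P₂ = 1.764031 / 7 = 0.2520.

0.2520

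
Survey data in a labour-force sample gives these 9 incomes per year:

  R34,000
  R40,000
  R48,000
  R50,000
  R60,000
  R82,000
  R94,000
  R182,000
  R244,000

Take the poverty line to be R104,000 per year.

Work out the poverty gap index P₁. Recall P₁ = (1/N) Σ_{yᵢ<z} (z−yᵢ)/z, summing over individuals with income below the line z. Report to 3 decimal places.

Below the line: R34,000, R40,000, R48,000, R50,000, R60,000, R82,000, R94,000 (q = 7 of N = 9).
Shortfall ratios: (104000−34000)/104000 = 0.6731; (104000−40000)/104000 = 0.6154; (104000−48000)/104000 = 0.5385; (104000−50000)/104000 = 0.5192; (104000−60000)/104000 = 0.4231; (104000−82000)/104000 = 0.2115; (104000−94000)/104000 = 0.0962.
Sum of shortfalls = 3.076923; P₁ averages over all N: 3.076923 / 9 = 0.342.

0.342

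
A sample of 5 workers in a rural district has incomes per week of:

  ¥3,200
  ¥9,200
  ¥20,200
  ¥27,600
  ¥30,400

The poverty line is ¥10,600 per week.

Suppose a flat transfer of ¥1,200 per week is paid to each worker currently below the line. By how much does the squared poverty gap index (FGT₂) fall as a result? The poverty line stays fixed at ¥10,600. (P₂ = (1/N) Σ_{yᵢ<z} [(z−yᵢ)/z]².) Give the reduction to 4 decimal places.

Before: below the line — ¥3,200, ¥9,200; squared poverty gap index (FGT₂) = 0.100961.
After the ¥1,200 transfer: below the line — ¥4,400, ¥10,400; squared poverty gap index (FGT₂) = 0.068494.
Reduction = 0.100961 − 0.068494 = 0.0325.

0.0325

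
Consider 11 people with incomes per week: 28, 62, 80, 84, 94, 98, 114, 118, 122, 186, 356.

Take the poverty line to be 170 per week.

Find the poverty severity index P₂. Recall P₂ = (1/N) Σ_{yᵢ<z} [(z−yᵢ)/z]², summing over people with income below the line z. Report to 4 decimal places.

0.2090

Below the line: 28, 62, 80, 84, 94, 98, 114, 118, 122 (q = 9 of N = 11).
Gap ratios (z−y)/z: (170−28)/170 = 0.8353; (170−62)/170 = 0.6353; (170−80)/170 = 0.5294; (170−84)/170 = 0.5059; (170−94)/170 = 0.4471; (170−98)/170 = 0.4235; (170−114)/170 = 0.3294; (170−118)/170 = 0.3059; (170−122)/170 = 0.2824.
Squared: 0.6977; 0.4036; 0.2803; 0.2559; 0.1999; 0.1794; 0.1085; 0.0936; 0.0797.
Sum = 2.298547; P₂ = 2.298547 / 11 = 0.2090.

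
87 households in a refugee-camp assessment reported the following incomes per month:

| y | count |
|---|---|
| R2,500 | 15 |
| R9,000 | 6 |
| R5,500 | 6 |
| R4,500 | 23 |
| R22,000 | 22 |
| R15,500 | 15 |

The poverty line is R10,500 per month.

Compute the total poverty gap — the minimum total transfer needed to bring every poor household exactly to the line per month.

Poor units: 15×R2,500, 23×R4,500, 6×R5,500, 6×R9,000 (q = 50 of N = 87).
Individual gaps: 15×(10500−2500) = 120000; 23×(10500−4500) = 138000; 6×(10500−5500) = 30000; 6×(10500−9000) = 9000.
Aggregate gap = R297,000.

R297,000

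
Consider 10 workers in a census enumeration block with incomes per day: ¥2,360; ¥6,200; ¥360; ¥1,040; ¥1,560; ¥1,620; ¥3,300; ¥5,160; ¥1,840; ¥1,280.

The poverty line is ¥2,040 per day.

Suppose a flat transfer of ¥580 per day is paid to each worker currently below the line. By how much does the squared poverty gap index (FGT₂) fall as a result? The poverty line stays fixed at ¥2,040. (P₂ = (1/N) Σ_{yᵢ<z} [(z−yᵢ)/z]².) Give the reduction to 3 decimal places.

Before: below the line — ¥360, ¥1,040, ¥1,280, ¥1,560, ¥1,620, ¥1,840; squared poverty gap index (FGT₂) = 0.11646.
After the ¥580 transfer: below the line — ¥940, ¥1,620, ¥1,860; squared poverty gap index (FGT₂) = 0.03409.
Reduction = 0.11646 − 0.03409 = 0.082.

0.082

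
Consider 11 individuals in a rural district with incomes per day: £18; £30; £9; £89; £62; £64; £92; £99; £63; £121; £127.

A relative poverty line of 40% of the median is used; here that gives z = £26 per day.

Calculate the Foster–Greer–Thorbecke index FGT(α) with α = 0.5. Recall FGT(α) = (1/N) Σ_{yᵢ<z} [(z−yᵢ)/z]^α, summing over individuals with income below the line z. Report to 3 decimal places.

Below the line: £9, £18 (q = 2 of N = 11).
Relative gaps: (26−9)/26 = 0.6538; (26−18)/26 = 0.3077.
Raised to α = 0.5: 0.80861; 0.55470.
Sum = 1.363308; FGT(0.5) = 1.363308 / 11 = 0.124.

0.124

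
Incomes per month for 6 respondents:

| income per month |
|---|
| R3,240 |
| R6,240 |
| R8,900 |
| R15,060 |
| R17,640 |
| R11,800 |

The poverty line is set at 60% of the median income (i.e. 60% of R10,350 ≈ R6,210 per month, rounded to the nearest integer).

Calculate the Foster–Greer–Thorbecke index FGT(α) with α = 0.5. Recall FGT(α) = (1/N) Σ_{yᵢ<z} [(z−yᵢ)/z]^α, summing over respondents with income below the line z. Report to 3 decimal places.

0.115

Below the line: R3,240 (q = 1 of N = 6).
Gap ratios (z−y)/z: (6210−3240)/6210 = 0.4783.
Raised to α = 0.5: 0.69156.
Sum = 0.691564; FGT(0.5) = 0.691564 / 6 = 0.115.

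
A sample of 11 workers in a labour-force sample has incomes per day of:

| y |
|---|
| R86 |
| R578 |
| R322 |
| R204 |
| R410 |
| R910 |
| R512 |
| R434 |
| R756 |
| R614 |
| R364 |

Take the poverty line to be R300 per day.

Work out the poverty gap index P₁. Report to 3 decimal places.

Incomes under z: R86, R204 (q = 2 of N = 11).
Shortfall ratios: (300−86)/300 = 0.7133; (300−204)/300 = 0.3200.
Σ = 1.033333. Dividing by the full population N = 11 gives P₁ = 0.094.

0.094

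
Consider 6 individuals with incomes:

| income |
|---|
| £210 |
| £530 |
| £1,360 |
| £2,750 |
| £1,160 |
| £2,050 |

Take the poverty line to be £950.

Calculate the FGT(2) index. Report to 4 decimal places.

Below the line: £210, £530 (q = 2 of N = 6).
Relative gaps: (950−210)/950 = 0.7789; (950−530)/950 = 0.4421.
Squared: 0.6068; 0.1955.
Sum = 0.802216; P₂ = 0.802216 / 6 = 0.1337.

0.1337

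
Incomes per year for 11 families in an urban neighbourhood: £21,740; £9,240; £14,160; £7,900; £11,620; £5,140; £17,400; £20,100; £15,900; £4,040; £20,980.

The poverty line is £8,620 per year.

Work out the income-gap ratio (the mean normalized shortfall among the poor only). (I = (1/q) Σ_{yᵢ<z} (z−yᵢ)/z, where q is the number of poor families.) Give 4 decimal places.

0.3395

Poor units: £4,040, £5,140, £7,900 (q = 3 of N = 11).
Shortfall ratios (z−y)/z: 0.5313, 0.4037, 0.0835; sum = 1.018561.
I averages over the q = 3 poor units only: 1.018561 / 3 = 0.3395.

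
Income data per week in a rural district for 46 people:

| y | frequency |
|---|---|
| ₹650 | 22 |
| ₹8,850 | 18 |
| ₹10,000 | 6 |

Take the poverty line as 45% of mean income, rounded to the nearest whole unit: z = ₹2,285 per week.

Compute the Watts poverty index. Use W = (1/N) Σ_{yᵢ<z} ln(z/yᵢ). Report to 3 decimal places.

Poor units: 22×₹650 (q = 22 of N = 46).
Log shortfalls: ln(2285/650) = 1.2571 (×22).
W = 27.657277 / 46 = 0.601.

0.601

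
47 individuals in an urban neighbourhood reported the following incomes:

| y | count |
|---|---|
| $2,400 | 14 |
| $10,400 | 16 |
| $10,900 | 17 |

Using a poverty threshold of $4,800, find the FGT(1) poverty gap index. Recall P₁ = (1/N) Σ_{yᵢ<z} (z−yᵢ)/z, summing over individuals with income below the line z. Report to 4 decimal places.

Below the line: 14×$2,400 (q = 14 of N = 47).
Relative gaps: (4800−2400)/4800 = 0.5000 (×14).
Σ = 7.000000. Dividing by the full population N = 47 gives P₁ = 0.1489.

0.1489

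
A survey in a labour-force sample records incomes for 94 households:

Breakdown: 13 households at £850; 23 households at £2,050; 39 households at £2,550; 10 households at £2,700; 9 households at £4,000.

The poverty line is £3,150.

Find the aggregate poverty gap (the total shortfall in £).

Incomes under z: 13×£850, 23×£2,050, 39×£2,550, 10×£2,700 (q = 85 of N = 94).
Individual gaps: 13×(3150−850) = 29900; 23×(3150−2050) = 25300; 39×(3150−2550) = 23400; 10×(3150−2700) = 4500.
Aggregate gap = £83,100.

£83,100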